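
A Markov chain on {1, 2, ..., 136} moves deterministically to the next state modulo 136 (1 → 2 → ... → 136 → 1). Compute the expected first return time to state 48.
E[T_48 | X_0 = 48] = 136

The chain cycles deterministically, so starting at state 48 it returns in exactly 136 steps. Equivalently, the stationary distribution is uniform π_j = 1/136 for every state j, so by Kac's formula E[T_48] = 1/π_48 = 136.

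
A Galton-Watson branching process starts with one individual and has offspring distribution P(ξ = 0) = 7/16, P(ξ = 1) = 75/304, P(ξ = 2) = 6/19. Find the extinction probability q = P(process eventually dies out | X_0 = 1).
q = 1

Mean offspring μ = 0·7/16 + 1·75/304 + 2·6/19 = 267/304 ≤ 1. For μ ≤ 1 with offspring not concentrated at 1, the Galton-Watson process goes extinct almost surely, so q = 1.
(Algebraic check: The pgf is f(s) = 7/16 + 75/304·s + 6/19·s². The extinction probability q is the smallest fixed point of f in [0, 1]. Setting s = f(s):
  6/19·s² + (75/304 − 1)·s + 7/16 = 0
  6/19·s² − (7/16 + 6/19)·s + 7/16 = 0
which factors as (s − 1)·(6/19·s − 7/16) = 0, giving roots s = 1 and s = (7/16)/(6/19) = 133/96. Since 133/96 ≥ 1, the smallest root in [0, 1] is s = 1.)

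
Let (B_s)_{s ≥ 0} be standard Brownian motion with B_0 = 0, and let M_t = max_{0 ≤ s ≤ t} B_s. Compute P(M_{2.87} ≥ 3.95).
P(M_{2.87} ≥ 3.95) = 2·P(B_{2.87} ≥ 3.95) = 2(1 − Φ(3.95/√2.87)) ≈ 0.0197

By the reflection principle for Brownian motion, P(M_t ≥ a) = 2 · P(B_t ≥ a) for a ≥ 0. Since B_t ~ N(0, t), P(B_t ≥ 3.95) = 1 − Φ(3.95/√t) = 1 − Φ(3.95/√2.87) = 1 − Φ(2.3316). So
  P(M_{2.87} ≥ 3.95) = 2(1 − Φ(2.3316)) ≈ 0.0197.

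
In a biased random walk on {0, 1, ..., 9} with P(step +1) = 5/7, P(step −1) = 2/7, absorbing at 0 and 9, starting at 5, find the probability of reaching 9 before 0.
P(hit 9 before 0) = (1 − (2/5)^5) / (1 − (2/5)^9) = 644375/650871

Let u_k denote P(reach 9 before 0 | start at k). Boundary: u_0 = 0, u_9 = 1. Recurrence: u_k = 5/7·u_{k+1} + 2/7·u_{k-1} for 1 ≤ k ≤ 8. Try u_k = A + B·r^k with r = q/p = (2/7)/(5/7) = 2/5. Substitution satisfies the recurrence; boundary conditions give:
  u_k = (1 − r^k) / (1 − r^N) = (1 − (2/5)^5) / (1 − (2/5)^9) = 644375/650871.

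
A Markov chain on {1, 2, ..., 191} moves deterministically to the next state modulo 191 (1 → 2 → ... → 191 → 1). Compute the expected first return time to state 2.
E[T_2 | X_0 = 2] = 191

The chain cycles deterministically, so starting at state 2 it returns in exactly 191 steps. Equivalently, the stationary distribution is uniform π_j = 1/191 for every state j, so by Kac's formula E[T_2] = 1/π_2 = 191.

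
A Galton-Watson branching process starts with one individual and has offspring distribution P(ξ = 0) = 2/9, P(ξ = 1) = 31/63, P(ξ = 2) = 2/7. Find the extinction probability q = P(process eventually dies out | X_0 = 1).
q = 7/9

The pgf is f(s) = 2/9 + 31/63·s + 2/7·s². The extinction probability q is the smallest fixed point of f in [0, 1]. Setting s = f(s):
  2/7·s² + (31/63 − 1)·s + 2/9 = 0
  2/7·s² − (2/9 + 2/7)·s + 2/9 = 0
which factors as (s − 1)·(2/7·s − 2/9) = 0, giving roots s = 1 and s = (2/9)/(2/7) = 7/9.
Mean offspring μ = 31/63 + 2·2/7 = 67/63 > 1 (supercritical), so q < 1. The extinction probability is the smaller root: q = (2/9)/(2/7) = 7/9.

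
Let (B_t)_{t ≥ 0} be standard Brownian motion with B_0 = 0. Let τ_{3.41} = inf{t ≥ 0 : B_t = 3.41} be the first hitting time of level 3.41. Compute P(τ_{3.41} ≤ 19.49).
P(τ_{3.41} ≤ 19.49) = 2(1 − Φ(3.41/√19.49)) = 2(1 − Φ(0.7724)) ≈ 0.4399

By the reflection principle for standard BM, P(τ_b ≤ t) = 2 · P(B_t ≥ b). Since B_t ~ N(0, t), P(B_t ≥ 3.41) = 1 − Φ(3.41/√t) = 1 − Φ(3.41/√19.49) = 1 − Φ(0.7724) ≈ 0.21994. Doubling: P(τ_{3.41} ≤ 19.49) ≈ 2 · 0.21994 = 0.43988 ≈ 0.4399.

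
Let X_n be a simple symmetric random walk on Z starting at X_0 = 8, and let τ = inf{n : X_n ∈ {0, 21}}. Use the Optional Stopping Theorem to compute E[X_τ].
E[X_τ] = 8

X_n is a martingale and τ is a bounded-mean stopping time (indeed τ is finite a.s. with bounded expectation since the walk is in a bounded region). By the OST, E[X_τ] = E[X_0] = 8. Equivalently: E[X_τ] = 21 · P(hit 21 first) + 0 · P(hit 0 first) = 21 · (8/21) = 8.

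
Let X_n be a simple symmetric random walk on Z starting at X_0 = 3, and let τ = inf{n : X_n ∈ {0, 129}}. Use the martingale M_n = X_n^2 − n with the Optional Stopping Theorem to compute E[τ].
E[τ] = 378

M_n = X_n^2 − n is a martingale (since E[X_{n+1}^2 | F_n] = X_n^2 + 1). By OST (τ has finite mean in a bounded region), E[M_τ] = E[M_0] = X_0^2 − 0 = 3^2 = 9. Also E[M_τ] = E[X_τ^2] − E[τ]. The walk exits at 0 or 129, with P(hit 129 first) = 3/129, so E[X_τ^2] = 129^2 · 3/129 + 0 = 387. Thus E[τ] = E[X_τ^2] − E[M_τ] = 387 − 9 = 378 = 3(129 − 3) = 378.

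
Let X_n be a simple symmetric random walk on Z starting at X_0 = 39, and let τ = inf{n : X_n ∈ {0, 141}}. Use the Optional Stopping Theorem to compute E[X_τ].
E[X_τ] = 39

X_n is a martingale and τ is a bounded-mean stopping time (indeed τ is finite a.s. with bounded expectation since the walk is in a bounded region). By the OST, E[X_τ] = E[X_0] = 39. Equivalently: E[X_τ] = 141 · P(hit 141 first) + 0 · P(hit 0 first) = 141 · (39/141) = 39.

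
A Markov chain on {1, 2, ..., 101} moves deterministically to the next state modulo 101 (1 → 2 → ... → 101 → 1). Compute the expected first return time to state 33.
E[T_33 | X_0 = 33] = 101

The chain cycles deterministically, so starting at state 33 it returns in exactly 101 steps. Equivalently, the stationary distribution is uniform π_j = 1/101 for every state j, so by Kac's formula E[T_33] = 1/π_33 = 101.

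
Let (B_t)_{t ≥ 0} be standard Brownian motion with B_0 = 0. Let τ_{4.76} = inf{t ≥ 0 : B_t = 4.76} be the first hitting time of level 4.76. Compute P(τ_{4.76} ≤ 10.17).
P(τ_{4.76} ≤ 10.17) = 2(1 − Φ(4.76/√10.17)) = 2(1 − Φ(1.4926)) ≈ 0.1355

By the reflection principle for standard BM, P(τ_b ≤ t) = 2 · P(B_t ≥ b). Since B_t ~ N(0, t), P(B_t ≥ 4.76) = 1 − Φ(4.76/√t) = 1 − Φ(4.76/√10.17) = 1 − Φ(1.4926) ≈ 0.06777. Doubling: P(τ_{4.76} ≤ 10.17) ≈ 2 · 0.06777 = 0.13554 ≈ 0.1355.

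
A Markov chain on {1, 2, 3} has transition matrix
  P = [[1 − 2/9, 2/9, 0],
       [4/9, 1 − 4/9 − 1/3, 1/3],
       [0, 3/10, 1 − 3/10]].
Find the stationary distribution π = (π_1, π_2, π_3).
π = (18/37, 9/37, 10/37)

This is a birth-death chain on three states, which satisfies detailed balance: π_1 · P_{12} = π_2 · P_{21} and π_2 · P_{23} = π_3 · P_{32}.
From π_1 · 2/9 = π_2 · 4/9: π_2/π_1 = (2/9)/(4/9) = 1/2.
From π_2 · 1/3 = π_3 · 3/10: π_3/π_2 = (1/3)/(3/10) = 10/9.
Take π_1 proportional to 1; then unnormalized π = (1, 1/2, 5/9). Normalize by dividing by the sum 37/18:
  π = (18/37, 9/37, 10/37).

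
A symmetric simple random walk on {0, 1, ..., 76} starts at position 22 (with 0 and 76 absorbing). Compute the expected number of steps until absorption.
E[τ | X_0 = 22] = 1188

Let v_k = E[τ | X_0 = k]. Boundary: v_0 = v_76 = 0. Recurrence: v_k = 1 + (v_{k-1} + v_{k+1})/2 for 1 ≤ k ≤ 75. The particular solution to v_k − (v_{k-1} + v_{k+1})/2 = 1 is v_k = −k^2. Adding homogeneous solution A + B k and matching boundaries gives v_k = k (76 − k). Substituting k = 22: v_22 = 22 · 54 = 1188.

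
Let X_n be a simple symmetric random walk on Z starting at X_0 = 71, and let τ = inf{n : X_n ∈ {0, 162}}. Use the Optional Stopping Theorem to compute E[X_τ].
E[X_τ] = 71

X_n is a martingale and τ is a bounded-mean stopping time (indeed τ is finite a.s. with bounded expectation since the walk is in a bounded region). By the OST, E[X_τ] = E[X_0] = 71. Equivalently: E[X_τ] = 162 · P(hit 162 first) + 0 · P(hit 0 first) = 162 · (71/162) = 71.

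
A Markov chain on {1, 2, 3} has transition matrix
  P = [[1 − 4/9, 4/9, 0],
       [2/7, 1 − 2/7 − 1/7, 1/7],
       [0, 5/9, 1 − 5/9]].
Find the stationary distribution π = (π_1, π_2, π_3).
π = (45/133, 10/19, 18/133)

This is a birth-death chain on three states, which satisfies detailed balance: π_1 · P_{12} = π_2 · P_{21} and π_2 · P_{23} = π_3 · P_{32}.
From π_1 · 4/9 = π_2 · 2/7: π_2/π_1 = (4/9)/(2/7) = 14/9.
From π_2 · 1/7 = π_3 · 5/9: π_3/π_2 = (1/7)/(5/9) = 9/35.
Take π_1 proportional to 1; then unnormalized π = (1, 14/9, 2/5). Normalize by dividing by the sum 133/45:
  π = (45/133, 10/19, 18/133).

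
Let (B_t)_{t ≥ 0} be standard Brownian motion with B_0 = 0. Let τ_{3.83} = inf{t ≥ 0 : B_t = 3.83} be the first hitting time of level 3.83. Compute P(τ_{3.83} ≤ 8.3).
P(τ_{3.83} ≤ 8.3) = 2(1 − Φ(3.83/√8.3)) = 2(1 − Φ(1.3294)) ≈ 0.1837

By the reflection principle for standard BM, P(τ_b ≤ t) = 2 · P(B_t ≥ b). Since B_t ~ N(0, t), P(B_t ≥ 3.83) = 1 − Φ(3.83/√t) = 1 − Φ(3.83/√8.3) = 1 − Φ(1.3294) ≈ 0.09186. Doubling: P(τ_{3.83} ≤ 8.3) ≈ 2 · 0.09186 = 0.18372 ≈ 0.1837.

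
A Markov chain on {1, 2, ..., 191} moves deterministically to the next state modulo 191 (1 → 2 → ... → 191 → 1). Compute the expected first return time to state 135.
E[T_135 | X_0 = 135] = 191

The chain cycles deterministically, so starting at state 135 it returns in exactly 191 steps. Equivalently, the stationary distribution is uniform π_j = 1/191 for every state j, so by Kac's formula E[T_135] = 1/π_135 = 191.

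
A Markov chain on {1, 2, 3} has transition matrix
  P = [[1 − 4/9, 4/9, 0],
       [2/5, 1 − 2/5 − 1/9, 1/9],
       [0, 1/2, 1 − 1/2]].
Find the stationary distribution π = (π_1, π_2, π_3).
π = (81/191, 90/191, 20/191)

This is a birth-death chain on three states, which satisfies detailed balance: π_1 · P_{12} = π_2 · P_{21} and π_2 · P_{23} = π_3 · P_{32}.
From π_1 · 4/9 = π_2 · 2/5: π_2/π_1 = (4/9)/(2/5) = 10/9.
From π_2 · 1/9 = π_3 · 1/2: π_3/π_2 = (1/9)/(1/2) = 2/9.
Take π_1 proportional to 1; then unnormalized π = (1, 10/9, 20/81). Normalize by dividing by the sum 191/81:
  π = (81/191, 90/191, 20/191).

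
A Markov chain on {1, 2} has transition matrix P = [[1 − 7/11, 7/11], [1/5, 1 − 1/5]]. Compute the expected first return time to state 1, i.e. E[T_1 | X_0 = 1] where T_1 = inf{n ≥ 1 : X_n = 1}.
E[T_1 | X_0 = 1] = 1/π_1 = 46/11

For an irreducible recurrent Markov chain with stationary distribution π, E[T_i | X_0 = i] = 1/π_i (Kac's formula). Here π_1 = (1/5)/(7/11 + 1/5) = (1/5)/(46/55) = 11/46, so E[T_1 | X_0 = 1] = 1/π_1 = (7/11 + 1/5)/(1/5) = (46/55)/(1/5) = 46/11.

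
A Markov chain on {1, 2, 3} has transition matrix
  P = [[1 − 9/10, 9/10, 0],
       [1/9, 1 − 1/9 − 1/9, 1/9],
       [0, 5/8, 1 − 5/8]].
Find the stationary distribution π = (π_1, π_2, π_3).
π = (50/527, 405/527, 72/527)

This is a birth-death chain on three states, which satisfies detailed balance: π_1 · P_{12} = π_2 · P_{21} and π_2 · P_{23} = π_3 · P_{32}.
From π_1 · 9/10 = π_2 · 1/9: π_2/π_1 = (9/10)/(1/9) = 81/10.
From π_2 · 1/9 = π_3 · 5/8: π_3/π_2 = (1/9)/(5/8) = 8/45.
Take π_1 proportional to 1; then unnormalized π = (1, 81/10, 36/25). Normalize by dividing by the sum 527/50:
  π = (50/527, 405/527, 72/527).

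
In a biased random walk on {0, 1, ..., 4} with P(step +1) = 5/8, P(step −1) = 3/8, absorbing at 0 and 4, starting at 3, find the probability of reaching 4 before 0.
P(hit 4 before 0) = (1 − (3/5)^3) / (1 − (3/5)^4) = 245/272

Let u_k denote P(reach 4 before 0 | start at k). Boundary: u_0 = 0, u_4 = 1. Recurrence: u_k = 5/8·u_{k+1} + 3/8·u_{k-1} for 1 ≤ k ≤ 3. Try u_k = A + B·r^k with r = q/p = (3/8)/(5/8) = 3/5. Substitution satisfies the recurrence; boundary conditions give:
  u_k = (1 − r^k) / (1 − r^N) = (1 − (3/5)^3) / (1 − (3/5)^4) = 245/272.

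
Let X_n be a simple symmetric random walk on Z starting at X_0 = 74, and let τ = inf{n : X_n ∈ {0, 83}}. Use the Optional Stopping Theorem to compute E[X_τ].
E[X_τ] = 74

X_n is a martingale and τ is a bounded-mean stopping time (indeed τ is finite a.s. with bounded expectation since the walk is in a bounded region). By the OST, E[X_τ] = E[X_0] = 74. Equivalently: E[X_τ] = 83 · P(hit 83 first) + 0 · P(hit 0 first) = 83 · (74/83) = 74.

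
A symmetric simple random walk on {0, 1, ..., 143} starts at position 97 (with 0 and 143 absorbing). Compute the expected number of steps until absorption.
E[τ | X_0 = 97] = 4462

Let v_k = E[τ | X_0 = k]. Boundary: v_0 = v_143 = 0. Recurrence: v_k = 1 + (v_{k-1} + v_{k+1})/2 for 1 ≤ k ≤ 142. The particular solution to v_k − (v_{k-1} + v_{k+1})/2 = 1 is v_k = −k^2. Adding homogeneous solution A + B k and matching boundaries gives v_k = k (143 − k). Substituting k = 97: v_97 = 97 · 46 = 4462.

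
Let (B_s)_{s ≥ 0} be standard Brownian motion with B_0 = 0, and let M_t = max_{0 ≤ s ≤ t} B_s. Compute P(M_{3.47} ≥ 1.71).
P(M_{3.47} ≥ 1.71) = 2·P(B_{3.47} ≥ 1.71) = 2(1 − Φ(1.71/√3.47)) ≈ 0.3586

By the reflection principle for Brownian motion, P(M_t ≥ a) = 2 · P(B_t ≥ a) for a ≥ 0. Since B_t ~ N(0, t), P(B_t ≥ 1.71) = 1 − Φ(1.71/√t) = 1 − Φ(1.71/√3.47) = 1 − Φ(0.9180). So
  P(M_{3.47} ≥ 1.71) = 2(1 − Φ(0.9180)) ≈ 0.3586.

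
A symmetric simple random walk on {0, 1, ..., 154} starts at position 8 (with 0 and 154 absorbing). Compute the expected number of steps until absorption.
E[τ | X_0 = 8] = 1168

Let v_k = E[τ | X_0 = k]. Boundary: v_0 = v_154 = 0. Recurrence: v_k = 1 + (v_{k-1} + v_{k+1})/2 for 1 ≤ k ≤ 153. The particular solution to v_k − (v_{k-1} + v_{k+1})/2 = 1 is v_k = −k^2. Adding homogeneous solution A + B k and matching boundaries gives v_k = k (154 − k). Substituting k = 8: v_8 = 8 · 146 = 1168.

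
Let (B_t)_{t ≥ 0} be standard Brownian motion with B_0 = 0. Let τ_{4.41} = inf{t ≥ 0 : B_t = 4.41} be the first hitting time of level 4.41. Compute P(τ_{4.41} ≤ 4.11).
P(τ_{4.41} ≤ 4.11) = 2(1 − Φ(4.41/√4.11)) = 2(1 − Φ(2.1753)) ≈ 0.0296

By the reflection principle for standard BM, P(τ_b ≤ t) = 2 · P(B_t ≥ b). Since B_t ~ N(0, t), P(B_t ≥ 4.41) = 1 − Φ(4.41/√t) = 1 − Φ(4.41/√4.11) = 1 − Φ(2.1753) ≈ 0.01480. Doubling: P(τ_{4.41} ≤ 4.11) ≈ 2 · 0.01480 = 0.02960 ≈ 0.0296.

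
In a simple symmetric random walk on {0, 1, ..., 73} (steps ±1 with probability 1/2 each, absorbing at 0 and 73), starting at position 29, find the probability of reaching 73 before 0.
P(hit 73 before 0) = 29/73

Let u_k = P(hit 73 before 0 | start at k). Then u_0 = 0, u_73 = 1, and u_k = u_{k-1}/2 + u_{k+1}/2 for 1 ≤ k ≤ 72. This harmonic recurrence is solved by u_k = k/73, giving u_29 = 29/73.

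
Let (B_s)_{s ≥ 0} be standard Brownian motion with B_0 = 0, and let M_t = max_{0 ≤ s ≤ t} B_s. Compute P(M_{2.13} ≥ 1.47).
P(M_{2.13} ≥ 1.47) = 2·P(B_{2.13} ≥ 1.47) = 2(1 − Φ(1.47/√2.13)) ≈ 0.3138

By the reflection principle for Brownian motion, P(M_t ≥ a) = 2 · P(B_t ≥ a) for a ≥ 0. Since B_t ~ N(0, t), P(B_t ≥ 1.47) = 1 − Φ(1.47/√t) = 1 − Φ(1.47/√2.13) = 1 − Φ(1.0072). So
  P(M_{2.13} ≥ 1.47) = 2(1 − Φ(1.0072)) ≈ 0.3138.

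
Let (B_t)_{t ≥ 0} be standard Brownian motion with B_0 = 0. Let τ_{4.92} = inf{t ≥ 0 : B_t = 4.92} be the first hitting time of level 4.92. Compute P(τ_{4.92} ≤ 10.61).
P(τ_{4.92} ≤ 10.61) = 2(1 − Φ(4.92/√10.61)) = 2(1 − Φ(1.5105)) ≈ 0.1309

By the reflection principle for standard BM, P(τ_b ≤ t) = 2 · P(B_t ≥ b). Since B_t ~ N(0, t), P(B_t ≥ 4.92) = 1 − Φ(4.92/√t) = 1 − Φ(4.92/√10.61) = 1 − Φ(1.5105) ≈ 0.06546. Doubling: P(τ_{4.92} ≤ 10.61) ≈ 2 · 0.06546 = 0.13092 ≈ 0.1309.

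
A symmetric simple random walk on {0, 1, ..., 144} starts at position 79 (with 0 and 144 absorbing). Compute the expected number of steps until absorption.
E[τ | X_0 = 79] = 5135

Let v_k = E[τ | X_0 = k]. Boundary: v_0 = v_144 = 0. Recurrence: v_k = 1 + (v_{k-1} + v_{k+1})/2 for 1 ≤ k ≤ 143. The particular solution to v_k − (v_{k-1} + v_{k+1})/2 = 1 is v_k = −k^2. Adding homogeneous solution A + B k and matching boundaries gives v_k = k (144 − k). Substituting k = 79: v_79 = 79 · 65 = 5135.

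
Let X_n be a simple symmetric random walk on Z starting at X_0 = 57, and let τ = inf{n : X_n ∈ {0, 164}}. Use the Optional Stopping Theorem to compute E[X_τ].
E[X_τ] = 57

X_n is a martingale and τ is a bounded-mean stopping time (indeed τ is finite a.s. with bounded expectation since the walk is in a bounded region). By the OST, E[X_τ] = E[X_0] = 57. Equivalently: E[X_τ] = 164 · P(hit 164 first) + 0 · P(hit 0 first) = 164 · (57/164) = 57.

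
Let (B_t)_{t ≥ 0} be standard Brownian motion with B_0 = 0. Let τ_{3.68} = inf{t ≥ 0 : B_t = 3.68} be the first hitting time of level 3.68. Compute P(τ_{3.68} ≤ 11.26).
P(τ_{3.68} ≤ 11.26) = 2(1 − Φ(3.68/√11.26)) = 2(1 − Φ(1.0967)) ≈ 0.2728

By the reflection principle for standard BM, P(τ_b ≤ t) = 2 · P(B_t ≥ b). Since B_t ~ N(0, t), P(B_t ≥ 3.68) = 1 − Φ(3.68/√t) = 1 − Φ(3.68/√11.26) = 1 − Φ(1.0967) ≈ 0.13639. Doubling: P(τ_{3.68} ≤ 11.26) ≈ 2 · 0.13639 = 0.27278 ≈ 0.2728.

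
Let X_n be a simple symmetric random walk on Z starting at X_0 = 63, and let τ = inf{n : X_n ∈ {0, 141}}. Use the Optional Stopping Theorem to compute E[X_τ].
E[X_τ] = 63

X_n is a martingale and τ is a bounded-mean stopping time (indeed τ is finite a.s. with bounded expectation since the walk is in a bounded region). By the OST, E[X_τ] = E[X_0] = 63. Equivalently: E[X_τ] = 141 · P(hit 141 first) + 0 · P(hit 0 first) = 141 · (63/141) = 63.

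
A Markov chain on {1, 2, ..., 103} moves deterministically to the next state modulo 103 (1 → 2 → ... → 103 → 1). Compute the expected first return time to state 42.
E[T_42 | X_0 = 42] = 103

The chain cycles deterministically, so starting at state 42 it returns in exactly 103 steps. Equivalently, the stationary distribution is uniform π_j = 1/103 for every state j, so by Kac's formula E[T_42] = 1/π_42 = 103.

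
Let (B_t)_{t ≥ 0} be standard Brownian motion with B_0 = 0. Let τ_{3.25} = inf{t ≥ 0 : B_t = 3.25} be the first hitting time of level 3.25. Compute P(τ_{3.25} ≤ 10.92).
P(τ_{3.25} ≤ 10.92) = 2(1 − Φ(3.25/√10.92)) = 2(1 − Φ(0.9835)) ≈ 0.3254

By the reflection principle for standard BM, P(τ_b ≤ t) = 2 · P(B_t ≥ b). Since B_t ~ N(0, t), P(B_t ≥ 3.25) = 1 − Φ(3.25/√t) = 1 − Φ(3.25/√10.92) = 1 − Φ(0.9835) ≈ 0.16268. Doubling: P(τ_{3.25} ≤ 10.92) ≈ 2 · 0.16268 = 0.32536 ≈ 0.3254.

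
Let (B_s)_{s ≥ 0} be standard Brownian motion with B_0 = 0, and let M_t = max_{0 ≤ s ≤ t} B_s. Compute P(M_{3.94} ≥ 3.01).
P(M_{3.94} ≥ 3.01) = 2·P(B_{3.94} ≥ 3.01) = 2(1 − Φ(3.01/√3.94)) ≈ 0.1294

By the reflection principle for Brownian motion, P(M_t ≥ a) = 2 · P(B_t ≥ a) for a ≥ 0. Since B_t ~ N(0, t), P(B_t ≥ 3.01) = 1 − Φ(3.01/√t) = 1 − Φ(3.01/√3.94) = 1 − Φ(1.5164). So
  P(M_{3.94} ≥ 3.01) = 2(1 − Φ(1.5164)) ≈ 0.1294.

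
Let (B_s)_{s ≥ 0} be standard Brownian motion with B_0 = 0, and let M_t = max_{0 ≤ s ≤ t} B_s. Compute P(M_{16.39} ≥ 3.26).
P(M_{16.39} ≥ 3.26) = 2·P(B_{16.39} ≥ 3.26) = 2(1 − Φ(3.26/√16.39)) ≈ 0.4207

By the reflection principle for Brownian motion, P(M_t ≥ a) = 2 · P(B_t ≥ a) for a ≥ 0. Since B_t ~ N(0, t), P(B_t ≥ 3.26) = 1 − Φ(3.26/√t) = 1 − Φ(3.26/√16.39) = 1 − Φ(0.8052). So
  P(M_{16.39} ≥ 3.26) = 2(1 − Φ(0.8052)) ≈ 0.4207.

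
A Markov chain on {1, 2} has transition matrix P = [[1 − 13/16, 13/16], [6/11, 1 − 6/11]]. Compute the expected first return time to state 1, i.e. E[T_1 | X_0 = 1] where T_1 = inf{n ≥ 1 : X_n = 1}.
E[T_1 | X_0 = 1] = 1/π_1 = 239/96

For an irreducible recurrent Markov chain with stationary distribution π, E[T_i | X_0 = i] = 1/π_i (Kac's formula). Here π_1 = (6/11)/(13/16 + 6/11) = (6/11)/(239/176) = 96/239, so E[T_1 | X_0 = 1] = 1/π_1 = (13/16 + 6/11)/(6/11) = (239/176)/(6/11) = 239/96.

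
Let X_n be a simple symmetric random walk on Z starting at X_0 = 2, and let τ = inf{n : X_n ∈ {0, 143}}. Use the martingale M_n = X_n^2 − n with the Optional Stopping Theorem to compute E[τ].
E[τ] = 282

M_n = X_n^2 − n is a martingale (since E[X_{n+1}^2 | F_n] = X_n^2 + 1). By OST (τ has finite mean in a bounded region), E[M_τ] = E[M_0] = X_0^2 − 0 = 2^2 = 4. Also E[M_τ] = E[X_τ^2] − E[τ]. The walk exits at 0 or 143, with P(hit 143 first) = 2/143, so E[X_τ^2] = 143^2 · 2/143 + 0 = 286. Thus E[τ] = E[X_τ^2] − E[M_τ] = 286 − 4 = 282 = 2(143 − 2) = 282.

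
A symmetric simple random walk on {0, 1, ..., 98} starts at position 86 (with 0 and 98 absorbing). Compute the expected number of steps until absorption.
E[τ | X_0 = 86] = 1032

Let v_k = E[τ | X_0 = k]. Boundary: v_0 = v_98 = 0. Recurrence: v_k = 1 + (v_{k-1} + v_{k+1})/2 for 1 ≤ k ≤ 97. The particular solution to v_k − (v_{k-1} + v_{k+1})/2 = 1 is v_k = −k^2. Adding homogeneous solution A + B k and matching boundaries gives v_k = k (98 − k). Substituting k = 86: v_86 = 86 · 12 = 1032.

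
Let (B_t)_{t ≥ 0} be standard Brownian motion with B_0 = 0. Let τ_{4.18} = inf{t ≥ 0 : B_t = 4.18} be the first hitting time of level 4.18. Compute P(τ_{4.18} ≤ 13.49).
P(τ_{4.18} ≤ 13.49) = 2(1 − Φ(4.18/√13.49)) = 2(1 − Φ(1.1381)) ≈ 0.2551

By the reflection principle for standard BM, P(τ_b ≤ t) = 2 · P(B_t ≥ b). Since B_t ~ N(0, t), P(B_t ≥ 4.18) = 1 − Φ(4.18/√t) = 1 − Φ(4.18/√13.49) = 1 − Φ(1.1381) ≈ 0.12754. Doubling: P(τ_{4.18} ≤ 13.49) ≈ 2 · 0.12754 = 0.25508 ≈ 0.2551.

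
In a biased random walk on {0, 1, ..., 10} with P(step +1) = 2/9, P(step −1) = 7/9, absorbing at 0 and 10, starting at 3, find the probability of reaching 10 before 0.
P(hit 10 before 0) = (1 − (7/2)^3) / (1 − (7/2)^10) = 8576/56494845

Let u_k denote P(reach 10 before 0 | start at k). Boundary: u_0 = 0, u_10 = 1. Recurrence: u_k = 2/9·u_{k+1} + 7/9·u_{k-1} for 1 ≤ k ≤ 9. Try u_k = A + B·r^k with r = q/p = (7/9)/(2/9) = 7/2. Substitution satisfies the recurrence; boundary conditions give:
  u_k = (1 − r^k) / (1 − r^N) = (1 − (7/2)^3) / (1 − (7/2)^10) = 8576/56494845.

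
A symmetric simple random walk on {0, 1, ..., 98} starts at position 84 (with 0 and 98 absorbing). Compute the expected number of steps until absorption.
E[τ | X_0 = 84] = 1176

Let v_k = E[τ | X_0 = k]. Boundary: v_0 = v_98 = 0. Recurrence: v_k = 1 + (v_{k-1} + v_{k+1})/2 for 1 ≤ k ≤ 97. The particular solution to v_k − (v_{k-1} + v_{k+1})/2 = 1 is v_k = −k^2. Adding homogeneous solution A + B k and matching boundaries gives v_k = k (98 − k). Substituting k = 84: v_84 = 84 · 14 = 1176.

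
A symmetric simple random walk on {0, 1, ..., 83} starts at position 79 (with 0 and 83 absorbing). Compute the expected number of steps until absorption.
E[τ | X_0 = 79] = 316

Let v_k = E[τ | X_0 = k]. Boundary: v_0 = v_83 = 0. Recurrence: v_k = 1 + (v_{k-1} + v_{k+1})/2 for 1 ≤ k ≤ 82. The particular solution to v_k − (v_{k-1} + v_{k+1})/2 = 1 is v_k = −k^2. Adding homogeneous solution A + B k and matching boundaries gives v_k = k (83 − k). Substituting k = 79: v_79 = 79 · 4 = 316.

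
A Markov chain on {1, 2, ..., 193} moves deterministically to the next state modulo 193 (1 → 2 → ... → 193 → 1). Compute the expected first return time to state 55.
E[T_55 | X_0 = 55] = 193

The chain cycles deterministically, so starting at state 55 it returns in exactly 193 steps. Equivalently, the stationary distribution is uniform π_j = 1/193 for every state j, so by Kac's formula E[T_55] = 1/π_55 = 193.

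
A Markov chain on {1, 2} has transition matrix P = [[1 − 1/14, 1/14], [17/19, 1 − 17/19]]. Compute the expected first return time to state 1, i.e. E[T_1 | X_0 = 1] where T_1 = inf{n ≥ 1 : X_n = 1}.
E[T_1 | X_0 = 1] = 1/π_1 = 257/238

For an irreducible recurrent Markov chain with stationary distribution π, E[T_i | X_0 = i] = 1/π_i (Kac's formula). Here π_1 = (17/19)/(1/14 + 17/19) = (17/19)/(257/266) = 238/257, so E[T_1 | X_0 = 1] = 1/π_1 = (1/14 + 17/19)/(17/19) = (257/266)/(17/19) = 257/238.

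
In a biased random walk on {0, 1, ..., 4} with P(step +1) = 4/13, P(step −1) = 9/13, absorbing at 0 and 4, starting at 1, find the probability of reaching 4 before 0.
P(hit 4 before 0) = (1 − (9/4)^1) / (1 − (9/4)^4) = 64/1261

Let u_k denote P(reach 4 before 0 | start at k). Boundary: u_0 = 0, u_4 = 1. Recurrence: u_k = 4/13·u_{k+1} + 9/13·u_{k-1} for 1 ≤ k ≤ 3. Try u_k = A + B·r^k with r = q/p = (9/13)/(4/13) = 9/4. Substitution satisfies the recurrence; boundary conditions give:
  u_k = (1 − r^k) / (1 − r^N) = (1 − (9/4)^1) / (1 − (9/4)^4) = 64/1261.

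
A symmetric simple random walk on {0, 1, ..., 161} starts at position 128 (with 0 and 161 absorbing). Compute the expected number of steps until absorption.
E[τ | X_0 = 128] = 4224

Let v_k = E[τ | X_0 = k]. Boundary: v_0 = v_161 = 0. Recurrence: v_k = 1 + (v_{k-1} + v_{k+1})/2 for 1 ≤ k ≤ 160. The particular solution to v_k − (v_{k-1} + v_{k+1})/2 = 1 is v_k = −k^2. Adding homogeneous solution A + B k and matching boundaries gives v_k = k (161 − k). Substituting k = 128: v_128 = 128 · 33 = 4224.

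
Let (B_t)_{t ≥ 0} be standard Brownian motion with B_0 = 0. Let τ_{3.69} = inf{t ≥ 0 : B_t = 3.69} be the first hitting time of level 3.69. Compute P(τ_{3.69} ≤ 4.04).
P(τ_{3.69} ≤ 4.04) = 2(1 − Φ(3.69/√4.04)) = 2(1 − Φ(1.8358)) ≈ 0.0664

By the reflection principle for standard BM, P(τ_b ≤ t) = 2 · P(B_t ≥ b). Since B_t ~ N(0, t), P(B_t ≥ 3.69) = 1 − Φ(3.69/√t) = 1 − Φ(3.69/√4.04) = 1 − Φ(1.8358) ≈ 0.03319. Doubling: P(τ_{3.69} ≤ 4.04) ≈ 2 · 0.03319 = 0.06638 ≈ 0.0664.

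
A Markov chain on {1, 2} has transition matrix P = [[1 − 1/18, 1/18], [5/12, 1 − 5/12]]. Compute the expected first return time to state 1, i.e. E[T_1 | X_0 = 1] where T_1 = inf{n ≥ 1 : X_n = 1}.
E[T_1 | X_0 = 1] = 1/π_1 = 17/15

For an irreducible recurrent Markov chain with stationary distribution π, E[T_i | X_0 = i] = 1/π_i (Kac's formula). Here π_1 = (5/12)/(1/18 + 5/12) = (5/12)/(17/36) = 15/17, so E[T_1 | X_0 = 1] = 1/π_1 = (1/18 + 5/12)/(5/12) = (17/36)/(5/12) = 17/15.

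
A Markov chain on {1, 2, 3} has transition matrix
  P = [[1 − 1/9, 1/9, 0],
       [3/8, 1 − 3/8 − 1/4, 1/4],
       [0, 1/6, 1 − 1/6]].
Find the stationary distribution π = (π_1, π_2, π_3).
π = (27/47, 8/47, 12/47)

This is a birth-death chain on three states, which satisfies detailed balance: π_1 · P_{12} = π_2 · P_{21} and π_2 · P_{23} = π_3 · P_{32}.
From π_1 · 1/9 = π_2 · 3/8: π_2/π_1 = (1/9)/(3/8) = 8/27.
From π_2 · 1/4 = π_3 · 1/6: π_3/π_2 = (1/4)/(1/6) = 3/2.
Take π_1 proportional to 1; then unnormalized π = (1, 8/27, 4/9). Normalize by dividing by the sum 47/27:
  π = (27/47, 8/47, 12/47).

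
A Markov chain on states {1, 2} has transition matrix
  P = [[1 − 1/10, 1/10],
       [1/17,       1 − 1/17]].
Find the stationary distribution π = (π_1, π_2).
π_1 = 10/27, π_2 = 17/27

Solve πP = π with π_1 + π_2 = 1. From πP = π: π_1 · (1 − 1/10) + π_2 · 1/17 = π_1 ⇒ π_2 · 1/17 = π_1 · 1/10 ⇒ π_2/π_1 = (1/10)/(1/17) = 17/10. Together with π_1 + π_2 = 1:
  π_1 = (1/17)/(1/10 + 1/17) = (1/17)/(27/170) = 10/27,
  π_2 = (1/10)/(1/10 + 1/17) = (1/10)/(27/170) = 17/27.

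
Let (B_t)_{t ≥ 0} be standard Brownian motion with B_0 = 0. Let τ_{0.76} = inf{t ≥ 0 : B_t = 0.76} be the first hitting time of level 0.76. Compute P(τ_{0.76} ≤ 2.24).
P(τ_{0.76} ≤ 2.24) = 2(1 − Φ(0.76/√2.24)) = 2(1 − Φ(0.5078)) ≈ 0.6116

By the reflection principle for standard BM, P(τ_b ≤ t) = 2 · P(B_t ≥ b). Since B_t ~ N(0, t), P(B_t ≥ 0.76) = 1 − Φ(0.76/√t) = 1 − Φ(0.76/√2.24) = 1 − Φ(0.5078) ≈ 0.30580. Doubling: P(τ_{0.76} ≤ 2.24) ≈ 2 · 0.30580 = 0.61160 ≈ 0.6116.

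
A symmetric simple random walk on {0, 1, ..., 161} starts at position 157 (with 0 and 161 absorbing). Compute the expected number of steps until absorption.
E[τ | X_0 = 157] = 628

Let v_k = E[τ | X_0 = k]. Boundary: v_0 = v_161 = 0. Recurrence: v_k = 1 + (v_{k-1} + v_{k+1})/2 for 1 ≤ k ≤ 160. The particular solution to v_k − (v_{k-1} + v_{k+1})/2 = 1 is v_k = −k^2. Adding homogeneous solution A + B k and matching boundaries gives v_k = k (161 − k). Substituting k = 157: v_157 = 157 · 4 = 628.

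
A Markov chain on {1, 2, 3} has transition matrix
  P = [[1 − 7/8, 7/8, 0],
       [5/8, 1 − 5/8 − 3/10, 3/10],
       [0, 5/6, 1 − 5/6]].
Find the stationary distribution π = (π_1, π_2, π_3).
π = (125/363, 175/363, 21/121)

This is a birth-death chain on three states, which satisfies detailed balance: π_1 · P_{12} = π_2 · P_{21} and π_2 · P_{23} = π_3 · P_{32}.
From π_1 · 7/8 = π_2 · 5/8: π_2/π_1 = (7/8)/(5/8) = 7/5.
From π_2 · 3/10 = π_3 · 5/6: π_3/π_2 = (3/10)/(5/6) = 9/25.
Take π_1 proportional to 1; then unnormalized π = (1, 7/5, 63/125). Normalize by dividing by the sum 363/125:
  π = (125/363, 175/363, 21/121).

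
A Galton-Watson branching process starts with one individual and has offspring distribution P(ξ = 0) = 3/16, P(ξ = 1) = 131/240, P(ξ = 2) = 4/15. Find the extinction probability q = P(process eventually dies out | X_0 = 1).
q = 45/64

The pgf is f(s) = 3/16 + 131/240·s + 4/15·s². The extinction probability q is the smallest fixed point of f in [0, 1]. Setting s = f(s):
  4/15·s² + (131/240 − 1)·s + 3/16 = 0
  4/15·s² − (3/16 + 4/15)·s + 3/16 = 0
which factors as (s − 1)·(4/15·s − 3/16) = 0, giving roots s = 1 and s = (3/16)/(4/15) = 45/64.
Mean offspring μ = 131/240 + 2·4/15 = 259/240 > 1 (supercritical), so q < 1. The extinction probability is the smaller root: q = (3/16)/(4/15) = 45/64.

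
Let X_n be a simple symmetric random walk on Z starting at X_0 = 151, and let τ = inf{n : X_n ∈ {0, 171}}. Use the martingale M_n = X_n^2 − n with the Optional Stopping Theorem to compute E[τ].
E[τ] = 3020

M_n = X_n^2 − n is a martingale (since E[X_{n+1}^2 | F_n] = X_n^2 + 1). By OST (τ has finite mean in a bounded region), E[M_τ] = E[M_0] = X_0^2 − 0 = 151^2 = 22801. Also E[M_τ] = E[X_τ^2] − E[τ]. The walk exits at 0 or 171, with P(hit 171 first) = 151/171, so E[X_τ^2] = 171^2 · 151/171 + 0 = 25821. Thus E[τ] = E[X_τ^2] − E[M_τ] = 25821 − 22801 = 3020 = 151(171 − 151) = 3020.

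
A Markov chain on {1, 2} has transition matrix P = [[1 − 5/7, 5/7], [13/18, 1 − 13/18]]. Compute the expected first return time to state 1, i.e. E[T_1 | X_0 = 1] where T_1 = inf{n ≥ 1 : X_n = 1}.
E[T_1 | X_0 = 1] = 1/π_1 = 181/91

For an irreducible recurrent Markov chain with stationary distribution π, E[T_i | X_0 = i] = 1/π_i (Kac's formula). Here π_1 = (13/18)/(5/7 + 13/18) = (13/18)/(181/126) = 91/181, so E[T_1 | X_0 = 1] = 1/π_1 = (5/7 + 13/18)/(13/18) = (181/126)/(13/18) = 181/91.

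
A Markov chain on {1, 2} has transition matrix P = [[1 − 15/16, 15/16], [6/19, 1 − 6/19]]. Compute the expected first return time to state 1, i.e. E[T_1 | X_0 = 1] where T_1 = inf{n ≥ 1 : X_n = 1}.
E[T_1 | X_0 = 1] = 1/π_1 = 127/32

For an irreducible recurrent Markov chain with stationary distribution π, E[T_i | X_0 = i] = 1/π_i (Kac's formula). Here π_1 = (6/19)/(15/16 + 6/19) = (6/19)/(381/304) = 32/127, so E[T_1 | X_0 = 1] = 1/π_1 = (15/16 + 6/19)/(6/19) = (381/304)/(6/19) = 127/32.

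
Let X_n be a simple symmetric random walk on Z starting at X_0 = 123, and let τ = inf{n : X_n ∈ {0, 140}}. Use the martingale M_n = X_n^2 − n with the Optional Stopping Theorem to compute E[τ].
E[τ] = 2091

M_n = X_n^2 − n is a martingale (since E[X_{n+1}^2 | F_n] = X_n^2 + 1). By OST (τ has finite mean in a bounded region), E[M_τ] = E[M_0] = X_0^2 − 0 = 123^2 = 15129. Also E[M_τ] = E[X_τ^2] − E[τ]. The walk exits at 0 or 140, with P(hit 140 first) = 123/140, so E[X_τ^2] = 140^2 · 123/140 + 0 = 17220. Thus E[τ] = E[X_τ^2] − E[M_τ] = 17220 − 15129 = 2091 = 123(140 − 123) = 2091.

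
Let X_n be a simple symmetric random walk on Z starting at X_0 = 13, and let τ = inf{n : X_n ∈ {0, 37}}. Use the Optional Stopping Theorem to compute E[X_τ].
E[X_τ] = 13

X_n is a martingale and τ is a bounded-mean stopping time (indeed τ is finite a.s. with bounded expectation since the walk is in a bounded region). By the OST, E[X_τ] = E[X_0] = 13. Equivalently: E[X_τ] = 37 · P(hit 37 first) + 0 · P(hit 0 first) = 37 · (13/37) = 13.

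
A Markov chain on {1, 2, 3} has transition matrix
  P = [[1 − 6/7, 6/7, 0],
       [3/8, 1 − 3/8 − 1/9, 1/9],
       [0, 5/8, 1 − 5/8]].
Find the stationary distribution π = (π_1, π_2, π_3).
π = (315/1163, 720/1163, 128/1163)

This is a birth-death chain on three states, which satisfies detailed balance: π_1 · P_{12} = π_2 · P_{21} and π_2 · P_{23} = π_3 · P_{32}.
From π_1 · 6/7 = π_2 · 3/8: π_2/π_1 = (6/7)/(3/8) = 16/7.
From π_2 · 1/9 = π_3 · 5/8: π_3/π_2 = (1/9)/(5/8) = 8/45.
Take π_1 proportional to 1; then unnormalized π = (1, 16/7, 128/315). Normalize by dividing by the sum 1163/315:
  π = (315/1163, 720/1163, 128/1163).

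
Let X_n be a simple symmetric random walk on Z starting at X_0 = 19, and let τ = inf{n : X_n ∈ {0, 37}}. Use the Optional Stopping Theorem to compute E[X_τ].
E[X_τ] = 19

X_n is a martingale and τ is a bounded-mean stopping time (indeed τ is finite a.s. with bounded expectation since the walk is in a bounded region). By the OST, E[X_τ] = E[X_0] = 19. Equivalently: E[X_τ] = 37 · P(hit 37 first) + 0 · P(hit 0 first) = 37 · (19/37) = 19.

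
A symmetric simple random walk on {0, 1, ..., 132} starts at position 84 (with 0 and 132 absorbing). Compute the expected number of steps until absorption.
E[τ | X_0 = 84] = 4032

Let v_k = E[τ | X_0 = k]. Boundary: v_0 = v_132 = 0. Recurrence: v_k = 1 + (v_{k-1} + v_{k+1})/2 for 1 ≤ k ≤ 131. The particular solution to v_k − (v_{k-1} + v_{k+1})/2 = 1 is v_k = −k^2. Adding homogeneous solution A + B k and matching boundaries gives v_k = k (132 − k). Substituting k = 84: v_84 = 84 · 48 = 4032.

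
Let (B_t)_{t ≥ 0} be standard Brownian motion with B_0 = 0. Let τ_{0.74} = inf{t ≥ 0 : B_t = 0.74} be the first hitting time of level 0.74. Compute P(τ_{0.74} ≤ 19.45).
P(τ_{0.74} ≤ 19.45) = 2(1 − Φ(0.74/√19.45)) = 2(1 − Φ(0.1678)) ≈ 0.8667

By the reflection principle for standard BM, P(τ_b ≤ t) = 2 · P(B_t ≥ b). Since B_t ~ N(0, t), P(B_t ≥ 0.74) = 1 − Φ(0.74/√t) = 1 − Φ(0.74/√19.45) = 1 − Φ(0.1678) ≈ 0.43337. Doubling: P(τ_{0.74} ≤ 19.45) ≈ 2 · 0.43337 = 0.86674 ≈ 0.8667.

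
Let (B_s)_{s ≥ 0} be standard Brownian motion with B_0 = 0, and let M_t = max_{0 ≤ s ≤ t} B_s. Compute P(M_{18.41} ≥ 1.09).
P(M_{18.41} ≥ 1.09) = 2·P(B_{18.41} ≥ 1.09) = 2(1 − Φ(1.09/√18.41)) ≈ 0.7995

By the reflection principle for Brownian motion, P(M_t ≥ a) = 2 · P(B_t ≥ a) for a ≥ 0. Since B_t ~ N(0, t), P(B_t ≥ 1.09) = 1 − Φ(1.09/√t) = 1 − Φ(1.09/√18.41) = 1 − Φ(0.2540). So
  P(M_{18.41} ≥ 1.09) = 2(1 − Φ(0.2540)) ≈ 0.7995.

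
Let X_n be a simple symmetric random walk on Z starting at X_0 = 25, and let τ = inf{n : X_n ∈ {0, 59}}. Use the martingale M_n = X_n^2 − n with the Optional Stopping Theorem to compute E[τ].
E[τ] = 850

M_n = X_n^2 − n is a martingale (since E[X_{n+1}^2 | F_n] = X_n^2 + 1). By OST (τ has finite mean in a bounded region), E[M_τ] = E[M_0] = X_0^2 − 0 = 25^2 = 625. Also E[M_τ] = E[X_τ^2] − E[τ]. The walk exits at 0 or 59, with P(hit 59 first) = 25/59, so E[X_τ^2] = 59^2 · 25/59 + 0 = 1475. Thus E[τ] = E[X_τ^2] − E[M_τ] = 1475 − 625 = 850 = 25(59 − 25) = 850.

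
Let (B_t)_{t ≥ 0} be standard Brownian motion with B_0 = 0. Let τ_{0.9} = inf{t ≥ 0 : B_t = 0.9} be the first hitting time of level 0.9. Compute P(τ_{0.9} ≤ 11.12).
P(τ_{0.9} ≤ 11.12) = 2(1 − Φ(0.9/√11.12)) = 2(1 − Φ(0.2699)) ≈ 0.7872

By the reflection principle for standard BM, P(τ_b ≤ t) = 2 · P(B_t ≥ b). Since B_t ~ N(0, t), P(B_t ≥ 0.9) = 1 − Φ(0.9/√t) = 1 − Φ(0.9/√11.12) = 1 − Φ(0.2699) ≈ 0.39362. Doubling: P(τ_{0.9} ≤ 11.12) ≈ 2 · 0.39362 = 0.78724 ≈ 0.7872.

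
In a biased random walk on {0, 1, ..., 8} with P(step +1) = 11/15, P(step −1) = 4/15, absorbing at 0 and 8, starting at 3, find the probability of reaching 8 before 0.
P(hit 8 before 0) = (1 − (4/11)^3) / (1 − (4/11)^8) = 29150231/30613335

Let u_k denote P(reach 8 before 0 | start at k). Boundary: u_0 = 0, u_8 = 1. Recurrence: u_k = 11/15·u_{k+1} + 4/15·u_{k-1} for 1 ≤ k ≤ 7. Try u_k = A + B·r^k with r = q/p = (4/15)/(11/15) = 4/11. Substitution satisfies the recurrence; boundary conditions give:
  u_k = (1 − r^k) / (1 − r^N) = (1 − (4/11)^3) / (1 − (4/11)^8) = 29150231/30613335.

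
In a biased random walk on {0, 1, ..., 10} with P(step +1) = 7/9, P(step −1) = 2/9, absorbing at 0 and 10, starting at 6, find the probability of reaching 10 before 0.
P(hit 10 before 0) = (1 − (2/7)^6) / (1 − (2/7)^10) = 6273813/6277205

Let u_k denote P(reach 10 before 0 | start at k). Boundary: u_0 = 0, u_10 = 1. Recurrence: u_k = 7/9·u_{k+1} + 2/9·u_{k-1} for 1 ≤ k ≤ 9. Try u_k = A + B·r^k with r = q/p = (2/9)/(7/9) = 2/7. Substitution satisfies the recurrence; boundary conditions give:
  u_k = (1 − r^k) / (1 − r^N) = (1 − (2/7)^6) / (1 − (2/7)^10) = 6273813/6277205.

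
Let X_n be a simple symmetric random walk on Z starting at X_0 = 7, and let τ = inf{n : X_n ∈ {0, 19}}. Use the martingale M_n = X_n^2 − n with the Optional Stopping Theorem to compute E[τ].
E[τ] = 84

M_n = X_n^2 − n is a martingale (since E[X_{n+1}^2 | F_n] = X_n^2 + 1). By OST (τ has finite mean in a bounded region), E[M_τ] = E[M_0] = X_0^2 − 0 = 7^2 = 49. Also E[M_τ] = E[X_τ^2] − E[τ]. The walk exits at 0 or 19, with P(hit 19 first) = 7/19, so E[X_τ^2] = 19^2 · 7/19 + 0 = 133. Thus E[τ] = E[X_τ^2] − E[M_τ] = 133 − 49 = 84 = 7(19 − 7) = 84.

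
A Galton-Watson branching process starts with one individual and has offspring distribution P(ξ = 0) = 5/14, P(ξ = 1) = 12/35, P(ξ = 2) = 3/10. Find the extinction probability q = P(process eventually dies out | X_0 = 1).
q = 1

Mean offspring μ = 0·5/14 + 1·12/35 + 2·3/10 = 33/35 ≤ 1. For μ ≤ 1 with offspring not concentrated at 1, the Galton-Watson process goes extinct almost surely, so q = 1.
(Algebraic check: The pgf is f(s) = 5/14 + 12/35·s + 3/10·s². The extinction probability q is the smallest fixed point of f in [0, 1]. Setting s = f(s):
  3/10·s² + (12/35 − 1)·s + 5/14 = 0
  3/10·s² − (5/14 + 3/10)·s + 5/14 = 0
which factors as (s − 1)·(3/10·s − 5/14) = 0, giving roots s = 1 and s = (5/14)/(3/10) = 25/21. Since 25/21 ≥ 1, the smallest root in [0, 1] is s = 1.)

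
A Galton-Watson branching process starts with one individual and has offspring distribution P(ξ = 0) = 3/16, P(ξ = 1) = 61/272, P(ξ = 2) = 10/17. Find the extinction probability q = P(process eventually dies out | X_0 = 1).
q = 51/160

The pgf is f(s) = 3/16 + 61/272·s + 10/17·s². The extinction probability q is the smallest fixed point of f in [0, 1]. Setting s = f(s):
  10/17·s² + (61/272 − 1)·s + 3/16 = 0
  10/17·s² − (3/16 + 10/17)·s + 3/16 = 0
which factors as (s − 1)·(10/17·s − 3/16) = 0, giving roots s = 1 and s = (3/16)/(10/17) = 51/160.
Mean offspring μ = 61/272 + 2·10/17 = 381/272 > 1 (supercritical), so q < 1. The extinction probability is the smaller root: q = (3/16)/(10/17) = 51/160.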